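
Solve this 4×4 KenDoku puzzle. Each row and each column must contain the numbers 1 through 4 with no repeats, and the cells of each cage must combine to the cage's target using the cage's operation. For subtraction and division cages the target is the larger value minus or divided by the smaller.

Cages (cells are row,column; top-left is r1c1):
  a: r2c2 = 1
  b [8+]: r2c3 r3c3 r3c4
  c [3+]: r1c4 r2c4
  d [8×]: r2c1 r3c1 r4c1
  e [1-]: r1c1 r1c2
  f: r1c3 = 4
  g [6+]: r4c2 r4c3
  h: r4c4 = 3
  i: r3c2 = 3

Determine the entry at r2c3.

F is a freebie, so r1c3 = 4.
Cage a is a single given cell, leaving r2c2 = 1.
Row 2 now contains 1; hence r2c4 = 2.
I is a freebie, which forces r3c2 = 3.
4 is placed in column 3, which forces r4c3 = 2.
Cage h is given, which forces r4c4 = 3.
Column 2 already has 3, so r1c2 = 2.
2 is placed in column 4, so r1c4 = 1.
Row 2 now contains 2, so r2c1 = 4.
Row 2 now contains 2, so r2c3 = 3.
Cage d needs product 8; hence r3c1 = 2.
Column 3 now contains 2; hence r3c3 = 1.
Cage b has sum 8; hence r3c4 = 4.
The 3 cells of cage d must have product 8, which forces r4c1 = 1.
2 is placed in row 4, which forces r4c2 = 4.
Row 1 already has 1; hence r1c1 = 3.
Completed grid: 3 2 4 1 / 4 1 3 2 / 2 3 1 4 / 1 4 2 3.

3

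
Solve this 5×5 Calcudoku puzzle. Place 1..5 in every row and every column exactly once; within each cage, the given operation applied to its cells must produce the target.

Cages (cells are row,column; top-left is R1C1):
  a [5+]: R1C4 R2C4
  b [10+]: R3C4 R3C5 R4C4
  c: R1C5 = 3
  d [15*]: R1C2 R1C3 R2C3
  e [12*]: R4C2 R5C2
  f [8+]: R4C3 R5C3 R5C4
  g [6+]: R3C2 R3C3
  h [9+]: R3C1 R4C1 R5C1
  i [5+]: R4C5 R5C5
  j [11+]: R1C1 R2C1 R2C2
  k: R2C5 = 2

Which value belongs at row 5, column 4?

Cage c is a single given cell, leaving R1C5 = 3.
Cage k is given, which forces R2C5 = 2.
Cage d needs product 15, which forces R2C3 = 3.
The only place for 2 in row 1 is R1C1.
In row 1, 4 can only go at R1C4, so R1C4 = 4.
4 is placed in column 4, so R2C4 = 1.
The 3 cells of cage b must have sum 10, leaving R3C5 = 5.
The only place for 1 in row 3 is R3C1.
The only place for 3 in row 3 is R3C4.
Column 4 now contains 3, so R4C4 = 2.
Column 4 now contains 2, which forces R5C4 = 5.
Cage h has sum 9; hence R4C1 = 5.
The 3 cells of cage f must have sum 8; hence R4C3 = 1.
Row 4 already has 1, leaving R4C5 = 4.
Row 5 already has 5, so R5C1 = 3.
Row 5 now contains 3, so R5C2 = 4.
Cage f has sum 8, so R5C3 = 2.
Column 5 now contains 4, leaving R5C5 = 1.
Cage d needs product 15; hence R1C2 = 1.
Column 3 already has 1, so R1C3 = 5.
Column 1 now contains 5, so R2C1 = 4.
Column 2 already has 4, leaving R2C2 = 5.
Column 2 already has 4, leaving R3C2 = 2.
Column 3 now contains 2; hence R3C3 = 4.
Row 4 already has 4, so R4C2 = 3.
Completed grid: 2 1 5 4 3 / 4 5 3 1 2 / 1 2 4 3 5 / 5 3 1 2 4 / 3 4 2 5 1.

5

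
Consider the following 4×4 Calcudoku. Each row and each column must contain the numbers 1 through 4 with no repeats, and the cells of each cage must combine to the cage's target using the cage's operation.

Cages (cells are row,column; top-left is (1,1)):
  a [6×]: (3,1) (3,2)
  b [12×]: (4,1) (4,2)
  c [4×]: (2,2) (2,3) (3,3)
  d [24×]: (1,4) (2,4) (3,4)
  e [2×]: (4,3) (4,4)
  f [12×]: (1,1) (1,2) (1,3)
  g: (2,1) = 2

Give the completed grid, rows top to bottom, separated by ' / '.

G is a freebie, leaving (2,1) = 2.
Row 2 now contains 2, so (2,2) = 1.
Row 2 already has 1, which forces (2,3) = 4.
Row 2 already has 4, so (2,4) = 3.
2 is placed in column 1, so (3,1) = 3.
Row 3 already has 3, so (3,2) = 2.
Row 3 now contains 2, leaving (3,3) = 1.
Row 3 now contains 2, so (3,4) = 4.
Column 1 now contains 3, leaving (4,1) = 4.
Row 4 now contains 4; hence (4,2) = 3.
1 is placed in column 3, leaving (4,3) = 2.
2 is placed in row 4, so (4,4) = 1.
Column 1 now contains 4; hence (1,1) = 1.
3 is placed in column 2, leaving (1,2) = 4.
1 is placed in column 3, so (1,3) = 3.
Column 4 now contains 4, so (1,4) = 2.

1 4 3 2 / 2 1 4 3 / 3 2 1 4 / 4 3 2 1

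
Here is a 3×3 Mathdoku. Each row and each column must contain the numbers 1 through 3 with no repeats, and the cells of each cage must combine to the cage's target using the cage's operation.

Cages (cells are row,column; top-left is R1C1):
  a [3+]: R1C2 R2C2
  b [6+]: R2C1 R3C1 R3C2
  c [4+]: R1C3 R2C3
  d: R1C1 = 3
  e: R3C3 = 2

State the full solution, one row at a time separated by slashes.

Cage d is given, leaving R1C1 = 3.
Row 1 already has 3, which forces R1C3 = 1.
Column 3 now contains 1, so R2C3 = 3.
E is a freebie, which forces R3C3 = 2.
1 is placed in row 1, which forces R1C2 = 2.
Cage b needs sum 6, which forces R2C1 = 2.
Cage a's pair has sum 3, so R2C2 = 1.
Row 3 already has 2; hence R3C1 = 1.
The 3 cells of cage b must have sum 6; hence R3C2 = 3.

3 2 1 / 2 1 3 / 1 3 2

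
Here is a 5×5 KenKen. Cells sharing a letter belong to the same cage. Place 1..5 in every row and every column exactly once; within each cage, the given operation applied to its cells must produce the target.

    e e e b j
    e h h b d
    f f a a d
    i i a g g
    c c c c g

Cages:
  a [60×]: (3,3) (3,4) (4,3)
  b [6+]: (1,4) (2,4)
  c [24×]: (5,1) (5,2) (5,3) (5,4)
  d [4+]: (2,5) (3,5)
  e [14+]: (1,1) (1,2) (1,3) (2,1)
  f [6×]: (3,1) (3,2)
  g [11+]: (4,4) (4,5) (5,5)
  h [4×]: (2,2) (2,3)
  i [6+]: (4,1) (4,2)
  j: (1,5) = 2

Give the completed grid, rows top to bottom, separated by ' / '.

Cage j is a single given cell, leaving (1,5) = 2.
The only place for 3 in row 2 is (2,5).
Column 5 already has 3, so (3,5) = 1.
The 3 cells of cage g must have sum 11; hence (4,4) = 2.
The only place for 2 in row 2 is (2,1).
2 is placed in column 1; hence (3,1) = 3.
Cage f's pair has product 6, so (3,2) = 2.
Cage a needs product 60; hence (4,3) = 3.
Cage c needs product 24, which forces (5,3) = 2.
The 4 cells of cage e must have sum 14, leaving (1,2) = 3.
Cage c needs product 24, so (5,4) = 3.
Row 1 needs a 1, and only (1,4) is open for it.
Column 4 now contains 1, leaving (2,4) = 5.
5 is placed in column 4, leaving (3,4) = 4.
Row 3 now contains 4, so (3,3) = 5.
Cage e needs sum 14, which forces (1,1) = 5.
Column 3 now contains 5, leaving (1,3) = 4.
Column 3 already has 4, so (2,3) = 1.
5 is placed in column 1, leaving (4,1) = 1.
Row 4 already has 1, which forces (4,2) = 5.
Row 4 already has 5; hence (4,5) = 4.
1 is placed in column 1; hence (5,1) = 4.
Row 5 already has 4, which forces (5,2) = 1.
Column 5 already has 4, which forces (5,5) = 5.
Row 2 already has 1; hence (2,2) = 4.

5 3 4 1 2 / 2 4 1 5 3 / 3 2 5 4 1 / 1 5 3 2 4 / 4 1 2 3 5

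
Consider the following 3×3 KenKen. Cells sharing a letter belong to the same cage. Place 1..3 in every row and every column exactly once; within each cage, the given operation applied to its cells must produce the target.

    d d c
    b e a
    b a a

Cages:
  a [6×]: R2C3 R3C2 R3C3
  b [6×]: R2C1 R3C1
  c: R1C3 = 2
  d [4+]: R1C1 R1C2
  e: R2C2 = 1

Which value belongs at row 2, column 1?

C is a freebie, so R1C3 = 2.
Cage e is given, leaving R2C2 = 1.
Row 2 now contains 1, which forces R2C3 = 3.
Column 3 now contains 3, leaving R3C3 = 1.
The two cells of cage d must have sum 4, so R1C1 = 1.
1 is placed in column 2; hence R1C2 = 3.
Row 2 already has 3, so R2C1 = 2.
Cage b needs two cells with product 6, leaving R3C1 = 3.
The 3 cells of cage a must have product 6, so R3C2 = 2.
The full grid is 1 3 2 / 2 1 3 / 3 2 1.

2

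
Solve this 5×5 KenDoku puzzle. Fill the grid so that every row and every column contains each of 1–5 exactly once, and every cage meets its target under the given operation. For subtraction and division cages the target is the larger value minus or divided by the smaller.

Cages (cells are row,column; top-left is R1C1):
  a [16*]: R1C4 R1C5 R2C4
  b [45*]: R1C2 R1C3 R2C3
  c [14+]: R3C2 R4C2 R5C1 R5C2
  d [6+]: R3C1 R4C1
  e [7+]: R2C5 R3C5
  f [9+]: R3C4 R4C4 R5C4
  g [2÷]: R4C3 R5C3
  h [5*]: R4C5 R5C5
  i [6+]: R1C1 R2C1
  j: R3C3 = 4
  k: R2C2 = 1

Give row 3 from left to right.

Cage b has product 45, leaving R1C2 = 3.
Cage b has product 45, which forces R1C3 = 5.
K is a freebie, so R2C2 = 1.
Cage b has product 45, so R2C3 = 3.
Cage j is a single given cell, so R3C3 = 4.
Cage c has sum 14, which forces R5C1 = 3.
Row 4 needs a 3, and only R4C4 is open for it.
In row 3, 3 can only go at R3C5, so R3C5 = 3.
Cage e's pair has sum 7, which forces R2C5 = 4.
Cage a has product 16, leaving R1C4 = 4.
Column 5 already has 4, so R1C5 = 2.
Row 2 already has 4, leaving R2C4 = 2.
Row 1 now contains 4; hence R1C1 = 1.
2 is placed in row 2, which forces R2C1 = 5.
Column 1 already has 5; hence R3C1 = 2.
Row 3 already has 2; hence R3C2 = 5.
Row 3 now contains 5, so R3C4 = 1.
Column 1 already has 5, leaving R4C1 = 4.
Row 4 already has 4, leaving R4C2 = 2.
2 is placed in row 4, which forces R4C3 = 1.
Row 4 already has 1, which forces R4C5 = 5.
Column 2 already has 2; hence R5C2 = 4.
Column 3 now contains 1; hence R5C3 = 2.
Column 4 now contains 1, which forces R5C4 = 5.
Column 5 already has 5, which forces R5C5 = 1.
Filled in: 1 3 5 4 2 / 5 1 3 2 4 / 2 5 4 1 3 / 4 2 1 3 5 / 3 4 2 5 1.

2 5 4 1 3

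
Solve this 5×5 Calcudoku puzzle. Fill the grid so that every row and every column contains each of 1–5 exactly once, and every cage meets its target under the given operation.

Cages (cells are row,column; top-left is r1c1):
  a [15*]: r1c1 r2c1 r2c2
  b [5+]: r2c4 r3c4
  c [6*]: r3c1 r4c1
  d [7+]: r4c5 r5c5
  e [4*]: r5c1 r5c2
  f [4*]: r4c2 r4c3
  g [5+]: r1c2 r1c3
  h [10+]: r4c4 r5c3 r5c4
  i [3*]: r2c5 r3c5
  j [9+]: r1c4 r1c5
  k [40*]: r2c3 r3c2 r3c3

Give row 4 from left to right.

The only place for 4 in column 1 is r5c1.
Row 5 already has 4, so r5c2 = 1.
1 is placed in column 2, which forces r4c2 = 4.
Cage f needs two cells with product 4, leaving r4c3 = 1.
Row 1 needs a 1, and only r1c1 is open for it.
Column 1 needs a 5, and only r2c1 is open for it.
Row 2 now contains 5, which forces r2c2 = 3.
3 is placed in row 2; hence r2c5 = 1.
1 is placed in column 5, which forces r3c5 = 3.
Column 2 now contains 3, which forces r1c2 = 2.
Cage g's pair has sum 5; hence r1c3 = 3.
Cage b needs two cells with sum 5; hence r2c4 = 4.
3 is placed in row 3, which forces r3c1 = 2.
Column 2 now contains 2, which forces r3c2 = 5.
5 is placed in row 3, leaving r3c3 = 4.
The two cells of cage b must have sum 5, leaving r3c4 = 1.
The two cells of cage c must have product 6, which forces r4c1 = 3.
Column 4 now contains 4; hence r1c4 = 5.
Cage j needs two cells with sum 9; hence r1c5 = 4.
4 is placed in row 2, so r2c3 = 2.
5 is placed in column 4, so r4c4 = 2.
2 is placed in row 4, leaving r4c5 = 5.
Column 3 already has 2, which forces r5c3 = 5.
Cage h has sum 10, which forces r5c4 = 3.
5 is placed in column 5; hence r5c5 = 2.
The full grid is 1 2 3 5 4 / 5 3 2 4 1 / 2 5 4 1 3 / 3 4 1 2 5 / 4 1 5 3 2.

3 4 1 2 5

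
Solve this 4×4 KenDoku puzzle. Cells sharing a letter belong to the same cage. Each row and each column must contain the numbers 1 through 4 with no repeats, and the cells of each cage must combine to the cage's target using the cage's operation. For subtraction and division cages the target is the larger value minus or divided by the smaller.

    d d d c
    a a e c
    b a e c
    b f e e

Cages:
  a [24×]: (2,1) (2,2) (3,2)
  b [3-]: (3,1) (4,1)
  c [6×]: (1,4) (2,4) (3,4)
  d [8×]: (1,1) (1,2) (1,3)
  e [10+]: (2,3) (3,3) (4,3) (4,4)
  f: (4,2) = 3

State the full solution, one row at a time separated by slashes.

2 1 4 3 / 3 4 1 2 / 4 2 3 1 / 1 3 2 4

Cage f is a single given cell, which forces (4,2) = 3.
Cage a has product 24, which forces (2,1) = 3.
Cage e needs sum 10, so (3,3) = 3.
Cage c needs product 6, which forces (1,4) = 3.
The only place for 2 in column 1 is (1,1).
In column 2, 1 can only go at (1,2), so (1,2) = 1.
Row 1 now contains 1, leaving (1,3) = 4.
The 4 cells of cage e must have sum 10, leaving (4,4) = 4.
Cage b needs two cells with difference 3, which forces (3,1) = 4.
4 is placed in row 3, leaving (3,2) = 2.
Row 3 already has 2, which forces (3,4) = 1.
Row 4 now contains 4; hence (4,1) = 1.
Row 4 now contains 1, which forces (4,3) = 2.
Column 2 now contains 2, leaving (2,2) = 4.
Column 3 already has 2, leaving (2,3) = 1.
Column 4 already has 1, which forces (2,4) = 2.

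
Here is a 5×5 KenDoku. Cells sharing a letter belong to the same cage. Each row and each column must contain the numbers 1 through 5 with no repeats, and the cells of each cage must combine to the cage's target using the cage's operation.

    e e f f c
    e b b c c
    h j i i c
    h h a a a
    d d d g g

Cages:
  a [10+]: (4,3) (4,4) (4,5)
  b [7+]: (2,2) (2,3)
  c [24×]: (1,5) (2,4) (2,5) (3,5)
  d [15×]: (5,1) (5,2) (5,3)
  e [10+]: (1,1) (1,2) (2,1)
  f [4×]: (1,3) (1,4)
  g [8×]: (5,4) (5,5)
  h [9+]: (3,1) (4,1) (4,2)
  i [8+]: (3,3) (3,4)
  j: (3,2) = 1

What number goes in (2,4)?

Cage j is given, so (3,2) = 1.
The only place for 5 in column 5 is (4,5).
Column 4 needs a 5, and only (3,4) is open for it.
Row 3 already has 5, which forces (3,3) = 3.
In column 2, 4 can only go at (4,2), so (4,2) = 4.
Cage a needs sum 10, so (4,3) = 2.
Cage a needs sum 10; hence (4,4) = 3.
The 3 cells of cage h must have sum 9, so (3,1) = 4.
4 is placed in row 3, so (3,5) = 2.
3 is placed in row 4, so (4,1) = 1.
Column 5 now contains 2, leaving (5,5) = 4.
Column 5 now contains 2, leaving (1,5) = 3.
Cage c has product 24, which forces (2,4) = 4.
The 4 cells of cage c must have product 24; hence (2,5) = 1.
The 3 cells of cage d must have product 15, which forces (5,3) = 1.
Row 5 now contains 4, so (5,4) = 2.
Column 3 now contains 1, leaving (1,3) = 4.
Column 4 already has 4, which forces (1,4) = 1.
Cage e needs sum 10; hence (2,1) = 3.
The two cells of cage b must have sum 7, so (2,2) = 2.
4 is placed in row 2, which forces (2,3) = 5.
Column 1 already has 3, which forces (5,1) = 5.
5 is placed in row 5; hence (5,2) = 3.
5 is placed in column 1, so (1,1) = 2.
Column 2 already has 2, so (1,2) = 5.
The full grid is 2 5 4 1 3 / 3 2 5 4 1 / 4 1 3 5 2 / 1 4 2 3 5 / 5 3 1 2 4.

4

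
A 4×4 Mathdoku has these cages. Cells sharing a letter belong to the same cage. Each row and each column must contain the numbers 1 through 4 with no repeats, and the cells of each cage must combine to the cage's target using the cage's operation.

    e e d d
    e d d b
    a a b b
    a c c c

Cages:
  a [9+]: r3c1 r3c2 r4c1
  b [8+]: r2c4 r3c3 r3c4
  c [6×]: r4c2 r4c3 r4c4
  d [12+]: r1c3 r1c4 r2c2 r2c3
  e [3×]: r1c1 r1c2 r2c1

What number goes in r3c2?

Cage e needs product 3, so r1c1 = 3.
Cage e has product 3, leaving r1c2 = 1.
Cage e has product 3, which forces r2c1 = 1.
Cage a needs sum 9; hence r3c2 = 3.
Column 2 now contains 3; hence r4c2 = 2.
Cage d has sum 12, so r1c3 = 4.
Cage d has sum 12, which forces r1c4 = 2.
Column 2 now contains 2; hence r2c2 = 4.
The 4 cells of cage d must have sum 12; hence r2c3 = 2.
Column 4 already has 2, so r2c4 = 3.
Cage a has sum 9; hence r3c1 = 2.
Column 3 now contains 2, so r3c3 = 1.
1 is placed in row 3; hence r3c4 = 4.
2 is placed in row 4, leaving r4c1 = 4.
Column 3 already has 1, leaving r4c3 = 3.
Column 4 already has 3; hence r4c4 = 1.
Completed grid: 3 1 4 2 / 1 4 2 3 / 2 3 1 4 / 4 2 3 1.

3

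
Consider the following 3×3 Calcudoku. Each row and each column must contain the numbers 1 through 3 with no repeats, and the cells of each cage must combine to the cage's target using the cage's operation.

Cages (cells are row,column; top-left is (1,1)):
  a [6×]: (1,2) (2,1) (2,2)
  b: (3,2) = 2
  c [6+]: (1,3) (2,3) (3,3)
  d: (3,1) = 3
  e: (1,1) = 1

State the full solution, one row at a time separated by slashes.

1 3 2 / 2 1 3 / 3 2 1

E is a freebie, leaving (1,1) = 1.
Cage d is given, which forces (3,1) = 3.
Cage b is a single given cell, which forces (3,2) = 2.
Row 3 now contains 2, which forces (3,3) = 1.
2 is placed in column 2, so (1,2) = 3.
Row 1 now contains 3, so (1,3) = 2.
Column 1 now contains 3, so (2,1) = 2.
The 3 cells of cage a must have product 6, so (2,2) = 1.
2 is placed in column 3, leaving (2,3) = 3.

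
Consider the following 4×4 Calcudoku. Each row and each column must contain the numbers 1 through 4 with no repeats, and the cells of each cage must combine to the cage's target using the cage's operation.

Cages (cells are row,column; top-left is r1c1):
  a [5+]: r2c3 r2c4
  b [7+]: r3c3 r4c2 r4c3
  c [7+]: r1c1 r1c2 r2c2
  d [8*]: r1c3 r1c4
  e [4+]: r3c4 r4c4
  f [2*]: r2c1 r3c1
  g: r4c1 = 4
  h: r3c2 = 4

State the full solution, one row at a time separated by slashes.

H is a freebie, which forces r3c2 = 4.
G is a freebie, so r4c1 = 4.
Row 1 needs a 1, and only r1c2 is open for it.
The 3 cells of cage c must have sum 7, so r1c1 = 3.
Cage c has sum 7, leaving r2c2 = 3.
Column 2 already has 3, which forces r4c2 = 2.
Cage b has sum 7, which forces r3c3 = 2.
The 3 cells of cage b must have sum 7, which forces r4c3 = 3.
Row 4 already has 3, leaving r4c4 = 1.
Column 3 now contains 2, which forces r1c3 = 4.
Cage d needs two cells with product 8, which forces r1c4 = 2.
Cage f's pair has product 2; hence r2c1 = 2.
Cage a's pair has sum 5; hence r2c3 = 1.
Column 4 now contains 1, leaving r2c4 = 4.
2 is placed in row 3, which forces r3c1 = 1.
Column 4 now contains 1, so r3c4 = 3.

3 1 4 2 / 2 3 1 4 / 1 4 2 3 / 4 2 3 1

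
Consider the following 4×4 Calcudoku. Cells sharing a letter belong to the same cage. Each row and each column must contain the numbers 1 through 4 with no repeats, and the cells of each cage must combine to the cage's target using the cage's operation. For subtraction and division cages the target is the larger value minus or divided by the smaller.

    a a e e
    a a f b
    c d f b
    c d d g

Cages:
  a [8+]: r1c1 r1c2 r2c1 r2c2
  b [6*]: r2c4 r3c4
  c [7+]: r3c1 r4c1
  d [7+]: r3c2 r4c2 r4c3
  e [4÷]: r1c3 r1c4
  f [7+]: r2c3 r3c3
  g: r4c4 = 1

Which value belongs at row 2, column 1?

G is a freebie, which forces r4c4 = 1.
Cage e's pair has quotient 4, so r1c3 = 1.
Column 4 already has 1, leaving r1c4 = 4.
Row 2 needs a 4, and only r2c3 is open for it.
Column 3 now contains 4, leaving r3c3 = 3.
Row 3 now contains 3, so r3c4 = 2.
Column 3 now contains 4, so r4c3 = 2.
Column 4 now contains 2, which forces r2c4 = 3.
Row 3 now contains 3, which forces r3c1 = 4.
Row 3 already has 2, leaving r3c2 = 1.
The two cells of cage c must have sum 7; hence r4c1 = 3.
Cage d has sum 7, which forces r4c2 = 4.
3 is placed in column 1; hence r1c1 = 2.
Cage a needs sum 8, so r1c2 = 3.
Cage a has sum 8, leaving r2c1 = 1.
Column 2 already has 1; hence r2c2 = 2.
Completed grid: 2 3 1 4 / 1 2 4 3 / 4 1 3 2 / 3 4 2 1.

1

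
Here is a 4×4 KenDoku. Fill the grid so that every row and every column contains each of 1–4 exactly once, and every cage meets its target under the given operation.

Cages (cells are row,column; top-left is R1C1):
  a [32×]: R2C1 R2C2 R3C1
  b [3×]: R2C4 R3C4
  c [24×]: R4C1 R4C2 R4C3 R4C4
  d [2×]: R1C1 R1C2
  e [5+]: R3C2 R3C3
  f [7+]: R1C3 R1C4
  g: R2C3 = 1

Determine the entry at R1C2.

2

Cage a has product 32, which forces R2C1 = 2.
The 3 cells of cage a must have product 32; hence R2C2 = 4.
G is a freebie, leaving R2C3 = 1.
Row 2 now contains 1; hence R2C4 = 3.
The 3 cells of cage a must have product 32, which forces R3C1 = 4.
3 is placed in column 4, which forces R3C4 = 1.
Column 1 now contains 2; hence R1C1 = 1.
Cage d's pair has product 2, so R1C2 = 2.
The two cells of cage f must have sum 7, leaving R1C3 = 3.
3 is placed in column 4, leaving R1C4 = 4.
Column 2 now contains 2; hence R3C2 = 3.
Column 3 already has 3; hence R3C3 = 2.
Column 1 now contains 1, so R4C1 = 3.
Column 2 now contains 3, leaving R4C2 = 1.
Column 3 already has 2, which forces R4C3 = 4.
4 is placed in column 4, leaving R4C4 = 2.
Filled in: 1 2 3 4 / 2 4 1 3 / 4 3 2 1 / 3 1 4 2.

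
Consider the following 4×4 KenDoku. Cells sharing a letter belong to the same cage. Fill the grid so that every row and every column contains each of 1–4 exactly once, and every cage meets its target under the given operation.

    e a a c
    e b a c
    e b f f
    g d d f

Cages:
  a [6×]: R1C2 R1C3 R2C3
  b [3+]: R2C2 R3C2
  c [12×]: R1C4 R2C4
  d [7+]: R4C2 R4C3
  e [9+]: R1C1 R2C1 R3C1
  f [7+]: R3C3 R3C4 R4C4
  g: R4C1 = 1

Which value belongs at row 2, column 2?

1

Cage g is given, which forces R4C1 = 1.
The only place for 2 in row 4 is R4C4.
In column 2, 4 can only go at R4C2, so R4C2 = 4.
Row 4 now contains 4; hence R4C3 = 3.
Cage a has product 6; hence R1C2 = 3.
3 is placed in row 1, leaving R1C4 = 4.
4 is placed in column 4, leaving R2C4 = 3.
Column 4 now contains 3; hence R3C4 = 1.
4 is placed in row 1, which forces R1C1 = 2.
2 is placed in row 1, leaving R1C3 = 1.
The 3 cells of cage e must have sum 9, leaving R2C1 = 4.
Cage b needs two cells with sum 3, so R2C2 = 1.
1 is placed in column 3, leaving R2C3 = 2.
Cage e has sum 9, which forces R3C1 = 3.
Row 3 now contains 1, leaving R3C2 = 2.
The 3 cells of cage f must have sum 7; hence R3C3 = 4.
Filled in: 2 3 1 4 / 4 1 2 3 / 3 2 4 1 / 1 4 3 2.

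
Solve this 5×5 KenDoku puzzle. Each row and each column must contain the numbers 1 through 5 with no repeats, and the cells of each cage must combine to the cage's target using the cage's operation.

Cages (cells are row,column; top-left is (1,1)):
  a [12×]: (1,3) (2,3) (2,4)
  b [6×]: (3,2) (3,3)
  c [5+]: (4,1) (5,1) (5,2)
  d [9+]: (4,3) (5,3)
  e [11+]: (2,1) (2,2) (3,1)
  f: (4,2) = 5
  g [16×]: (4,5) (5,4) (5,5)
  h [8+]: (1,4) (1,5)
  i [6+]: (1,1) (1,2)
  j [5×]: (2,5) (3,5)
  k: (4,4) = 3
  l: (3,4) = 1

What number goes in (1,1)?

2

Cage l is given, so (3,4) = 1.
Row 3 now contains 1; hence (3,5) = 5.
Cage f is a single given cell, so (4,2) = 5.
Row 4 already has 5, leaving (4,3) = 4.
K is a freebie, which forces (4,4) = 3.
Row 4 now contains 4, which forces (4,5) = 2.
4 is placed in column 3, leaving (5,3) = 5.
3 is placed in column 4, so (1,4) = 5.
5 is placed in column 5, which forces (1,5) = 3.
5 is placed in column 5; hence (2,5) = 1.
Row 4 already has 2, leaving (4,1) = 1.
Cage c needs sum 5, so (5,1) = 3.
Cage c needs sum 5; hence (5,2) = 1.
The 3 cells of cage g must have product 16, so (5,4) = 2.
The 3 cells of cage g must have product 16, leaving (5,5) = 4.
Cage a needs product 12, so (1,3) = 1.
3 is placed in column 1; hence (2,1) = 5.
Row 2 already has 1, which forces (2,3) = 3.
Column 4 now contains 2, which forces (2,4) = 4.
Column 3 already has 3; hence (3,3) = 2.
4 is placed in row 2, which forces (2,2) = 2.
Row 3 now contains 2, leaving (3,1) = 4.
Row 3 now contains 2, which forces (3,2) = 3.
Column 1 now contains 4, leaving (1,1) = 2.
2 is placed in column 2, so (1,2) = 4.
Completed grid: 2 4 1 5 3 / 5 2 3 4 1 / 4 3 2 1 5 / 1 5 4 3 2 / 3 1 5 2 4.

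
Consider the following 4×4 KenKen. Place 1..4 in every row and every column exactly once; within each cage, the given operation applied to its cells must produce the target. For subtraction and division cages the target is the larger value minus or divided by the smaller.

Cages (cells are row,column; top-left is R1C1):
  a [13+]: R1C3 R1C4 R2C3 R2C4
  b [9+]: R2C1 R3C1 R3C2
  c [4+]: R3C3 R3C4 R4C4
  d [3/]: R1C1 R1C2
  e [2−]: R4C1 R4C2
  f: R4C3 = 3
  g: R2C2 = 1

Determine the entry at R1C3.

Cage g is a single given cell; hence R2C2 = 1.
The 3 cells of cage c must have sum 4, so R3C3 = 1.
Cage c has sum 4, leaving R3C4 = 2.
Cage f is a single given cell, so R4C3 = 3.
Cage c has sum 4; hence R4C4 = 1.
Cage d's pair has quotient 3, leaving R1C1 = 1.
Column 2 already has 1; hence R1C2 = 3.
3 is placed in row 1, so R1C4 = 4.
The 3 cells of cage b must have sum 9; hence R2C1 = 2.
Row 2 now contains 2, leaving R2C3 = 4.
Column 4 now contains 4, which forces R2C4 = 3.
3 is placed in column 2; hence R3C2 = 4.
Column 1 already has 2, so R4C1 = 4.
Column 2 now contains 4, which forces R4C2 = 2.
Row 1 now contains 4; hence R1C3 = 2.
Row 3 already has 4, leaving R3C1 = 3.
Filled in: 1 3 2 4 / 2 1 4 3 / 3 4 1 2 / 4 2 3 1.

2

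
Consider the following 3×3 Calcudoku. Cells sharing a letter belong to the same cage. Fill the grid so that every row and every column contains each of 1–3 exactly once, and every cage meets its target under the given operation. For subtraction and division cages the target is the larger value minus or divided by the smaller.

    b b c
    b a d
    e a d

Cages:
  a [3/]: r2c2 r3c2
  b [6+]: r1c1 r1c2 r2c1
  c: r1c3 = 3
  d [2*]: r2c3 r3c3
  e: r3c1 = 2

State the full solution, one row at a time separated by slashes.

1 2 3 / 3 1 2 / 2 3 1

Cage c is given, leaving r1c3 = 3.
E is a freebie; hence r3c1 = 2.
2 is placed in row 3, which forces r3c3 = 1.
Column 1 already has 2; hence r1c1 = 1.
Cage b needs sum 6, leaving r1c2 = 2.
Cage b has sum 6, so r2c1 = 3.
The two cells of cage a must have quotient 3, leaving r2c2 = 1.
Column 3 now contains 1, so r2c3 = 2.
Row 3 now contains 1; hence r3c2 = 3.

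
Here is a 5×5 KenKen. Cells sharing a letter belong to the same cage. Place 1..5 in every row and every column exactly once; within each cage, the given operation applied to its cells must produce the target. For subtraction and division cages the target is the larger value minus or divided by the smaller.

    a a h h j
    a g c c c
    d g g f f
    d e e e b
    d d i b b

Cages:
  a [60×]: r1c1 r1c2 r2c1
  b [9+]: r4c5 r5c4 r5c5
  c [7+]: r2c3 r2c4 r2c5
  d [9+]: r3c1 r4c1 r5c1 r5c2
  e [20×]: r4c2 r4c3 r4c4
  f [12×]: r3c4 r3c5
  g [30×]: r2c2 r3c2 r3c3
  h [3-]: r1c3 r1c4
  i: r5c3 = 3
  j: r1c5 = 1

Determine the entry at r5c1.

4

J is a freebie, leaving r1c5 = 1.
I is a freebie, leaving r5c3 = 3.
Row 3 needs a 1, and only r3c1 is open for it.
In column 4, 3 can only go at r3c4, so r3c4 = 3.
The 3 cells of cage g must have product 30, so r2c2 = 3.
Row 3 now contains 3, which forces r3c5 = 4.
Cage a needs product 60, which forces r1c1 = 3.
Column 5 now contains 4; hence r2c5 = 2.
2 is placed in column 5, so r4c5 = 3.
2 is placed in column 5, leaving r5c5 = 5.
Cage b needs sum 9, leaving r5c4 = 1.
Cage c has sum 7; hence r2c3 = 1.
Column 4 now contains 1; hence r2c4 = 4.
Cage d has sum 9, so r4c1 = 2.
Column 4 already has 4, leaving r4c4 = 5.
Cage d has sum 9, which forces r5c1 = 4.
Row 5 already has 1, so r5c2 = 2.
Cage a needs product 60, leaving r1c2 = 4.
The two cells of cage h must have difference 3, leaving r1c3 = 5.
Column 4 now contains 5, leaving r1c4 = 2.
4 is placed in row 2, so r2c1 = 5.
2 is placed in column 2; hence r3c2 = 5.
Cage g has product 30; hence r3c3 = 2.
Cage e needs product 20; hence r4c2 = 1.
5 is placed in row 4, so r4c3 = 4.
Completed grid: 3 4 5 2 1 / 5 3 1 4 2 / 1 5 2 3 4 / 2 1 4 5 3 / 4 2 3 1 5.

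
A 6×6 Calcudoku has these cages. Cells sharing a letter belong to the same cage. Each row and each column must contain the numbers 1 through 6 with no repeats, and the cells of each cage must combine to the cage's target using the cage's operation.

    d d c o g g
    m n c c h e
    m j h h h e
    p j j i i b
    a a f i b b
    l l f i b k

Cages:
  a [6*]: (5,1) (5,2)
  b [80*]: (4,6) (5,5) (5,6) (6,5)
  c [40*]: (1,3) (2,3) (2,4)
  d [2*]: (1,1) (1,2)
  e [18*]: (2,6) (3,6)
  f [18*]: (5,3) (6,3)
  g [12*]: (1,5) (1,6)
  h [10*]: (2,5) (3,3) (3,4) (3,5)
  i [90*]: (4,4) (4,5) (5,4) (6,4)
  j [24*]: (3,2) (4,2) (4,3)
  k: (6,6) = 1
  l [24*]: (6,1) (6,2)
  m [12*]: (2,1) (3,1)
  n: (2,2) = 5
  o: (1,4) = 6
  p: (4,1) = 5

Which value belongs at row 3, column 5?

Cage o is a single given cell, so (1,4) = 6.
Cage n is a single given cell, which forces (2,2) = 5.
Cage h has product 10; hence (2,5) = 1.
P is a freebie, which forces (4,1) = 5.
K is a freebie, so (6,6) = 1.
Cage c needs product 40, which forces (1,3) = 5.
The only place for 2 in row 6 is (6,5).
2 is placed in column 5, leaving (3,5) = 5.
5 is placed in column 5; hence (5,5) = 4.
Column 5 already has 4; hence (1,5) = 3.
Cage g needs two cells with product 12, leaving (1,6) = 4.
Column 5 already has 3, so (4,5) = 6.
Cage b has product 80; hence (4,6) = 2.
Cage b needs product 80, which forces (5,6) = 5.
Cage i has product 90; hence (6,4) = 5.
Row 3 needs a 4, and only (3,1) is open for it.
The two cells of cage m must have product 12, which forces (2,1) = 3.
3 is placed in row 2, leaving (2,6) = 6.
Column 6 now contains 6; hence (3,6) = 3.
Column 1 now contains 4, so (6,1) = 6.
Cage l's pair has product 24, so (6,2) = 4.
6 is placed in row 6, leaving (6,3) = 3.
The 3 cells of cage j must have product 24; hence (4,3) = 4.
3 is placed in column 3, so (5,3) = 6.
4 is placed in column 3, so (2,3) = 2.
Cage c needs product 40, which forces (2,4) = 4.
2 is placed in column 3, leaving (3,3) = 1.
1 is placed in row 3; hence (3,4) = 2.
The two cells of cage a must have product 6; hence (5,1) = 2.
Row 5 already has 6, leaving (5,2) = 3.
Row 5 now contains 3, leaving (5,4) = 1.
Column 1 now contains 2, so (1,1) = 1.
Cage d needs two cells with product 2, so (1,2) = 2.
Row 3 already has 2, which forces (3,2) = 6.
Column 2 already has 3, leaving (4,2) = 1.
Column 4 already has 1; hence (4,4) = 3.
The full grid is 1 2 5 6 3 4 / 3 5 2 4 1 6 / 4 6 1 2 5 3 / 5 1 4 3 6 2 / 2 3 6 1 4 5 / 6 4 3 5 2 1.

5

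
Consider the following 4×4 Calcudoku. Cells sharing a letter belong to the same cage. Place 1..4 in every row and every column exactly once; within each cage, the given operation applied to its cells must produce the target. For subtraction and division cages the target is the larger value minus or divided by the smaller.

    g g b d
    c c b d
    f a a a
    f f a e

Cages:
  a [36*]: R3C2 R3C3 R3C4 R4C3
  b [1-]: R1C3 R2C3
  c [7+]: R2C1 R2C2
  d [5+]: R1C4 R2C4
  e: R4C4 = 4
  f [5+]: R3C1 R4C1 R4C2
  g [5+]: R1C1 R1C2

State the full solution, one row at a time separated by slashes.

4 1 2 3 / 3 4 1 2 / 2 3 4 1 / 1 2 3 4

Cage a has product 36, leaving R4C3 = 3.
E is a freebie, which forces R4C4 = 4.
Cage f needs sum 5, so R3C1 = 2.
Row 4 now contains 3, leaving R4C1 = 1.
The 3 cells of cage f must have sum 5; hence R4C2 = 2.
Cage g needs two cells with sum 5, so R1C1 = 4.
Cage g needs two cells with sum 5, so R1C2 = 1.
Row 1 already has 1, leaving R1C3 = 2.
2 is placed in row 1; hence R1C4 = 3.
Column 1 now contains 4; hence R2C1 = 3.
Row 2 now contains 3, which forces R2C2 = 4.
2 is placed in column 3, so R2C3 = 1.
3 is placed in column 4, which forces R2C4 = 2.
4 is placed in column 2, which forces R3C2 = 3.
1 is placed in column 3, leaving R3C3 = 4.
3 is placed in column 4, leaving R3C4 = 1.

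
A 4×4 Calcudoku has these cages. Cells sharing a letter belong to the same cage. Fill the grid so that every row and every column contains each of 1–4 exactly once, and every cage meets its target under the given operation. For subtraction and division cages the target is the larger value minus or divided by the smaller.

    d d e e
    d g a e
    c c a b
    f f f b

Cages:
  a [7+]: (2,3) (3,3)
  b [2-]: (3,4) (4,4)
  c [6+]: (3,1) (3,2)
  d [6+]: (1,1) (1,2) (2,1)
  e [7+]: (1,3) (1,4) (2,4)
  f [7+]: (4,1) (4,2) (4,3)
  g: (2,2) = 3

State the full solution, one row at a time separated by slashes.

3 2 1 4 / 1 3 4 2 / 2 4 3 1 / 4 1 2 3

Cage g is given, so (2,2) = 3.
3 is placed in row 2, leaving (2,3) = 4.
Column 3 now contains 4, so (3,3) = 3.
In row 3, 1 can only go at (3,4), so (3,4) = 1.
1 is placed in column 4, which forces (2,4) = 2.
The two cells of cage b must have difference 2; hence (4,4) = 3.
Cage e has sum 7, leaving (1,3) = 1.
Column 4 already has 3, which forces (1,4) = 4.
Row 2 now contains 2, leaving (2,1) = 1.
1 is placed in column 3, which forces (4,3) = 2.
Row 1 now contains 4, which forces (1,1) = 3.
1 is placed in row 1, which forces (1,2) = 2.
Column 2 already has 2, so (3,2) = 4.
2 is placed in row 4; hence (4,1) = 4.
The 3 cells of cage f must have sum 7; hence (4,2) = 1.
Row 3 already has 4; hence (3,1) = 2.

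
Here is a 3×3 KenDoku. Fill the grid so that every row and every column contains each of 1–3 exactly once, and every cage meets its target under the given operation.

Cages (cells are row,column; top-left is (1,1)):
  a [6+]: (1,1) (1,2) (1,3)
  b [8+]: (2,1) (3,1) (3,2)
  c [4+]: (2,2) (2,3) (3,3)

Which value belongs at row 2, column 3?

The 3 cells of cage b must have sum 8, which forces (2,1) = 3.
Cage c has sum 4, so (2,2) = 1.
The 3 cells of cage c must have sum 4; hence (2,3) = 2.
The 3 cells of cage b must have sum 8, leaving (3,1) = 2.
Cage b needs sum 8, which forces (3,2) = 3.
Cage c needs sum 4; hence (3,3) = 1.
Column 1 already has 2, which forces (1,1) = 1.
3 is placed in column 2, so (1,2) = 2.
Column 3 already has 1, leaving (1,3) = 3.
Filled in: 1 2 3 / 3 1 2 / 2 3 1.

2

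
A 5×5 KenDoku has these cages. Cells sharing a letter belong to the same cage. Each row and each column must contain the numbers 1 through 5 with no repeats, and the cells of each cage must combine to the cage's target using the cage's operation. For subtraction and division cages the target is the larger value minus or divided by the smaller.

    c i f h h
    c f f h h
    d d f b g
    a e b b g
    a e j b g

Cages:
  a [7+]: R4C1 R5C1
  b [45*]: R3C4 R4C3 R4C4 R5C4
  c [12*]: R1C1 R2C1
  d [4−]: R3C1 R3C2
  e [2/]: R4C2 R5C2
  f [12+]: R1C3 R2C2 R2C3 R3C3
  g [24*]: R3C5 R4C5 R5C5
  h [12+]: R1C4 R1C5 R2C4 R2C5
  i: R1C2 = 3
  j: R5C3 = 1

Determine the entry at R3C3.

I is a freebie, which forces R1C2 = 3.
The 4 cells of cage b must have product 45, leaving R4C3 = 3.
Cage j is given, leaving R5C3 = 1.
3 is placed in row 1; hence R1C1 = 4.
Cage c's pair has product 12, which forces R2C1 = 3.
The 4 cells of cage f must have sum 12, so R2C2 = 1.
Column 2 now contains 1, leaving R3C2 = 5.
Row 3 already has 5, leaving R3C1 = 1.
1 is placed in row 3; hence R3C4 = 3.
3 is placed in column 4, leaving R5C4 = 5.
Cage a needs two cells with sum 7, so R4C1 = 5.
Column 4 already has 5; hence R4C4 = 1.
Row 5 now contains 5, leaving R5C1 = 2.
2 is placed in row 5, which forces R5C2 = 4.
Cage g has product 24, which forces R5C5 = 3.
Column 4 already has 1, so R1C4 = 2.
The 4 cells of cage h must have sum 12, which forces R1C5 = 1.
The 4 cells of cage h must have sum 12, leaving R2C4 = 4.
The 4 cells of cage h must have sum 12, so R2C5 = 5.
Column 2 already has 4, which forces R4C2 = 2.
2 is placed in row 4, which forces R4C5 = 4.
2 is placed in row 1; hence R1C3 = 5.
5 is placed in row 2, leaving R2C3 = 2.
Cage f needs sum 12, which forces R3C3 = 4.
4 is placed in column 5, leaving R3C5 = 2.
Completed grid: 4 3 5 2 1 / 3 1 2 4 5 / 1 5 4 3 2 / 5 2 3 1 4 / 2 4 1 5 3.

4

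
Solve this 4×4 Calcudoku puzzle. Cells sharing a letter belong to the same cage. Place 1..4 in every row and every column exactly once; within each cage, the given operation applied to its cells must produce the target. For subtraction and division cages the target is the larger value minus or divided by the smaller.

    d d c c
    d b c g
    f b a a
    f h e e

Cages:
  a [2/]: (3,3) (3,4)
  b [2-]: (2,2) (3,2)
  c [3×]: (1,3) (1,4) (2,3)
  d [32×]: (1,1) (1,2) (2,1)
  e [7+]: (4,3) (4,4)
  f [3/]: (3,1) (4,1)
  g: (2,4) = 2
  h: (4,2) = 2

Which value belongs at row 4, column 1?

1

The 3 cells of cage d must have product 32, leaving (1,1) = 2.
Cage d has product 32, leaving (1,2) = 4.
The 3 cells of cage c must have product 3, leaving (1,3) = 3.
Cage c needs product 3, so (1,4) = 1.
Cage d needs product 32, so (2,1) = 4.
The 3 cells of cage c must have product 3, leaving (2,3) = 1.
Cage g is given, so (2,4) = 2.
Column 4 already has 2, leaving (3,4) = 4.
Cage h is given; hence (4,2) = 2.
Column 3 already has 3, so (4,3) = 4.
Column 4 already has 4, which forces (4,4) = 3.
Row 2 now contains 2, so (2,2) = 3.
Cage f needs two cells with quotient 3, which forces (3,1) = 3.
The two cells of cage b must have difference 2, which forces (3,2) = 1.
4 is placed in row 3, so (3,3) = 2.
Row 4 now contains 3; hence (4,1) = 1.
Filled in: 2 4 3 1 / 4 3 1 2 / 3 1 2 4 / 1 2 4 3.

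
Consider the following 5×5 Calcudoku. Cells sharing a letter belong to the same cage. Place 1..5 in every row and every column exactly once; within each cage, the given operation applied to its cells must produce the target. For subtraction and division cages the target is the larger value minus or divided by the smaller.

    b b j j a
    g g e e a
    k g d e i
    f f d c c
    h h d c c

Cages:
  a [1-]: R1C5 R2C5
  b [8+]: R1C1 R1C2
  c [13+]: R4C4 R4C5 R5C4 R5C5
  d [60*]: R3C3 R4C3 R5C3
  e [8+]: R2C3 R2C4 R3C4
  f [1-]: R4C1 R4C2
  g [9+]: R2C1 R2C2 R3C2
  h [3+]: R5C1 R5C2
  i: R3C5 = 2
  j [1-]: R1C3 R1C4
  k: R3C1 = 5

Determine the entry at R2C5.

3

K is a freebie, so R3C1 = 5.
Cage i is given, leaving R3C5 = 2.
Column 1 now contains 5, so R1C1 = 3.
Cage b needs two cells with sum 8; hence R1C2 = 5.
Row 1 now contains 5; hence R1C5 = 4.
Row 3 needs a 1, and only R3C4 is open for it.
Cage j needs two cells with difference 1; hence R1C3 = 1.
Column 4 already has 1; hence R1C4 = 2.
The only place for 1 in row 2 is R2C2.
The 3 cells of cage g must have sum 9; hence R2C1 = 4.
The 3 cells of cage g must have sum 9; hence R3C2 = 4.
4 is placed in row 3, so R3C3 = 3.
Cage h's pair has sum 3, which forces R5C1 = 1.
1 is placed in column 2, so R5C2 = 2.
Column 3 now contains 3; hence R2C3 = 2.
The 3 cells of cage e must have sum 8, which forces R2C4 = 5.
Row 2 now contains 5, which forces R2C5 = 3.
Column 1 already has 1, which forces R4C1 = 2.
Column 2 now contains 2, so R4C2 = 3.
Row 4 already has 3; hence R4C4 = 4.
The 4 cells of cage c must have sum 13, which forces R4C5 = 1.
Column 4 already has 4, which forces R5C4 = 3.
Column 5 now contains 3, so R5C5 = 5.
4 is placed in row 4, so R4C3 = 5.
5 is placed in row 5, so R5C3 = 4.
Filled in: 3 5 1 2 4 / 4 1 2 5 3 / 5 4 3 1 2 / 2 3 5 4 1 / 1 2 4 3 5.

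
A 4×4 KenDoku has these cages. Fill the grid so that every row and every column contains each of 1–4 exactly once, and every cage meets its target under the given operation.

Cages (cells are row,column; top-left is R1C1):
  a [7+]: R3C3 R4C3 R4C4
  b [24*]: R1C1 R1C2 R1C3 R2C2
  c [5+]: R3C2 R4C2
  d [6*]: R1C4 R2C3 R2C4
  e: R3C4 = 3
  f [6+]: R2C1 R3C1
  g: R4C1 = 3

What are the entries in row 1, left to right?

Cage e is given, leaving R3C4 = 3.
Cage g is given, which forces R4C1 = 3.
Cage d needs product 6, so R2C3 = 3.
Cage b has product 24, which forces R1C2 = 3.
Column 1 needs a 1, and only R1C1 is open for it.
1 is placed in row 1, which forces R1C4 = 2.
Cage d has product 6, so R2C4 = 1.
1 is placed in column 4, which forces R4C4 = 4.
2 is placed in row 1, which forces R1C3 = 4.
Cage b needs product 24, leaving R2C2 = 2.
Cage c needs two cells with sum 5, which forces R3C2 = 4.
Row 4 already has 4, which forces R4C2 = 1.
Row 4 now contains 1, so R4C3 = 2.
2 is placed in row 2, so R2C1 = 4.
Row 3 now contains 4, leaving R3C1 = 2.
Column 3 now contains 2, which forces R3C3 = 1.
Filled in: 1 3 4 2 / 4 2 3 1 / 2 4 1 3 / 3 1 2 4.

1 3 4 2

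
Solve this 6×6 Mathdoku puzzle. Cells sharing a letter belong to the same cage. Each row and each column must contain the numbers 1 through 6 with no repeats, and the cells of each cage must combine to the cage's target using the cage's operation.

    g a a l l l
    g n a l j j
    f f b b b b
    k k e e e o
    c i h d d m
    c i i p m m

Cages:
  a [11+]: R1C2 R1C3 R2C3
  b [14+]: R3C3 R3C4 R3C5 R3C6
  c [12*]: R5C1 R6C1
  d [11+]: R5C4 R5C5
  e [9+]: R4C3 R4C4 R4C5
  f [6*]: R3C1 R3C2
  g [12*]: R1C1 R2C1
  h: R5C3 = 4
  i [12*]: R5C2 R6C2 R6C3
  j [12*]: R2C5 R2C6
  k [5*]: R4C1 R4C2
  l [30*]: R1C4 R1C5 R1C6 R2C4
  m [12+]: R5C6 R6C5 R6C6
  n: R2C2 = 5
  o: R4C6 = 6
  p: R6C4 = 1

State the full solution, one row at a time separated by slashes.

Cage n is given, so R2C2 = 5.
Column 2 already has 5, leaving R4C2 = 1.
O is a freebie; hence R4C6 = 6.
Cage h is given; hence R5C3 = 4.
Cage p is given; hence R6C4 = 1.
1 is placed in row 4, so R4C1 = 5.
The 3 cells of cage i must have product 12, which forces R5C2 = 2.
Cage i needs product 12, leaving R6C2 = 3.
Cage i needs product 12, which forces R6C3 = 2.
Cage a has sum 11, leaving R1C2 = 4.
The two cells of cage f must have product 6; hence R3C1 = 1.
Column 2 now contains 3; hence R3C2 = 6.
Column 3 now contains 2, leaving R4C3 = 3.
Cage c's pair has product 12, so R5C1 = 3.
Row 5 already has 3, which forces R5C6 = 1.
Cage c's pair has product 12; hence R6C1 = 4.
4 is placed in row 6, so R6C6 = 5.
The 4 cells of cage l must have product 30; hence R1C4 = 5.
Cage l has product 30, so R1C5 = 1.
Column 3 now contains 3, so R3C3 = 5.
Column 4 already has 5, leaving R5C4 = 6.
Row 5 already has 6, so R5C5 = 5.
Row 6 already has 5, which forces R6C5 = 6.
Row 1 already has 1; hence R1C3 = 6.
Cage a has sum 11, leaving R2C3 = 1.
Row 1 already has 6, which forces R1C1 = 2.
Row 1 now contains 2, which forces R1C6 = 3.
Cage g needs two cells with product 12, leaving R2C1 = 6.
Column 6 already has 3, leaving R2C6 = 4.
4 is placed in column 6; hence R3C6 = 2.
Cage l has product 30, leaving R2C4 = 2.
4 is placed in row 2, leaving R2C5 = 3.
Column 5 already has 3; hence R3C5 = 4.
2 is placed in column 4, which forces R4C4 = 4.
4 is placed in column 5, which forces R4C5 = 2.
Row 3 now contains 4, which forces R3C4 = 3.

2 4 6 5 1 3 / 6 5 1 2 3 4 / 1 6 5 3 4 2 / 5 1 3 4 2 6 / 3 2 4 6 5 1 / 4 3 2 1 6 5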